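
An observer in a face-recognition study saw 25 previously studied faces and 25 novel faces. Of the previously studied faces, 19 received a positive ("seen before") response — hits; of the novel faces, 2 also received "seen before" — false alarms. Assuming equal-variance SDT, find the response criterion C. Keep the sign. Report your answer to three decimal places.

H = 19/25 = 0.7600
FA = 2/25 = 0.0800
z(H) = 0.7063
z(FA) = -1.4051
c = −½·[z(H) + z(FA)] = −0.5 × (0.7063 + (-1.4051)) = 0.3494
c > 0: the observer has a conservative response bias.

C = 0.349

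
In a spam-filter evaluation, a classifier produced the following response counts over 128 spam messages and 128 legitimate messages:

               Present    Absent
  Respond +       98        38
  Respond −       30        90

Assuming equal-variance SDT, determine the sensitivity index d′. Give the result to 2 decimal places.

d′ = 1.26

H = 98/128 = 0.7656
FA = 38/128 = 0.2969
z(0.7656) = 0.724, z(0.2969) = -0.533
d' = z(H) − z(FA) = 0.724 − (-0.533) = 1.257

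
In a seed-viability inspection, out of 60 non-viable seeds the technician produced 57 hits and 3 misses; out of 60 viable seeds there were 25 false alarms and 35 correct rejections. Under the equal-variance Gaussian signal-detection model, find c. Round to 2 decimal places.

c = -0.72

H = 57/60 = 0.9500
FA = 25/60 = 0.4167
z(H) = z(0.9500) = 1.645
z(FA) = z(0.4167) = -0.210
c = −½·[z(H) + z(FA)] = −0.5 × (1.645 + (-0.210)) = -0.7175
c < 0: the technician has a liberal response bias.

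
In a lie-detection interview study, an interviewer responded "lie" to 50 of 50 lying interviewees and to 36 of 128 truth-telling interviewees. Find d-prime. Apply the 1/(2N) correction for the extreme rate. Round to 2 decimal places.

d-prime = 2.91

The hit rate is 50/50 = 1, so apply the 1/(2N) correction: H → 1 − 1/(2·50) = 0.99000.
z(H) = z(0.99000) = 2.326
z(FA) = z(0.28125) = -0.579
d' = 2.326 − (-0.579) = 2.905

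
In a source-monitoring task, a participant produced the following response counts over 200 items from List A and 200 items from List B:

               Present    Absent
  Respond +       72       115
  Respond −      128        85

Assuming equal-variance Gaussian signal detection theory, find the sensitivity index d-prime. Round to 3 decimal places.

H = 72/200 = 0.3600
FA = 115/200 = 0.5750
z(H) = -0.3585
z(FA) = 0.1891
d' = z(H) − z(FA) = -0.3585 − 0.1891 = -0.5476

d-prime = -0.548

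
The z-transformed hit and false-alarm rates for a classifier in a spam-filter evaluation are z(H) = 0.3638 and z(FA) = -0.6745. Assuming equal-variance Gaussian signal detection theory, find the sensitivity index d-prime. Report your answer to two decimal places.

d-prime = 1.04

d' = z(H) − z(FA) = 0.3638 − (-0.6745) = 1.0383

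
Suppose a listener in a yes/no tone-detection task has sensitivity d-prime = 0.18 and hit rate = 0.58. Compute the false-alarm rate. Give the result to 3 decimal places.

z(hit rate) = z(0.58) = 0.2019
z(FA) = z(H) − d' = 0.2019 − 0.18 = 0.0219
false-alarm rate = Φ(0.0219) = 0.5087

false-alarm rate = 0.509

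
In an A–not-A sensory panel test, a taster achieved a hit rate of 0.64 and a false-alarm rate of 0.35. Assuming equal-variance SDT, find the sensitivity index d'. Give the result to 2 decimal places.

z(0.64) = 0.358, z(0.35) = -0.385
d' = z(H) − z(FA) = 0.358 − (-0.385) = 0.743

d' = 0.74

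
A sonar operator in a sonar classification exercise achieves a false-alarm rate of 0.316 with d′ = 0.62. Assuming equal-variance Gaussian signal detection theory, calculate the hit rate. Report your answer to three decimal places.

hit rate = 0.556

z(false-alarm rate) = z(0.316) = -0.4789
z(H) = z(FA) + d' = -0.4789 + 0.62 = 0.1411
hit rate = Φ(0.1411) = 0.5561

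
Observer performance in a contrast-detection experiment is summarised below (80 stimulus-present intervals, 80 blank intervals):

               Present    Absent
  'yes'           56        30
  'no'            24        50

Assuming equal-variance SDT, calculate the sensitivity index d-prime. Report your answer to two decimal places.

H = 56/80 = 0.7000
FA = 30/80 = 0.3750
Φ⁻¹(H) = 0.524
Φ⁻¹(FA) = -0.319
d' = z(H) − z(FA) = 0.524 − (-0.319) = 0.843

d-prime = 0.84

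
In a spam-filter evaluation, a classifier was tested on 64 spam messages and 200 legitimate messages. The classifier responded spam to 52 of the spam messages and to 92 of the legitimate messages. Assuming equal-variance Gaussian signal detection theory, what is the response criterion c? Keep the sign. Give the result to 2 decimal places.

H = 52/64 = 0.8125
FA = 92/200 = 0.4600
z(0.8125) = 0.887, z(0.4600) = -0.100
c = −½·[z(H) + z(FA)] = −0.5 × (0.887 + (-0.100)) = -0.3935

c = -0.39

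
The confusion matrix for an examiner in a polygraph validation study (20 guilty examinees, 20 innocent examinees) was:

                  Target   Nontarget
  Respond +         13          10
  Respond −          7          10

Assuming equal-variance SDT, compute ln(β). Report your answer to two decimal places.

H = 13/20 = 0.6500
FA = 10/20 = 0.5000
z(H) = z(0.6500) = 0.385
z(FA) = z(0.5000) = 0.000
ln β = −½·[z(H)² − z(FA)²] = −0.5 × (0.148 − 0.000) = -0.074

ln β = -0.07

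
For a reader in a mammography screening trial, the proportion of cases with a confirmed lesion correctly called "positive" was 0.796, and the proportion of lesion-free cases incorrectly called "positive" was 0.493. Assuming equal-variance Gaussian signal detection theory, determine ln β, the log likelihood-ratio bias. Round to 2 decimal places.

ln β = -0.34

Φ⁻¹(0.796) = 0.827, Φ⁻¹(0.493) = -0.018
ln β = −½·[z(H)² − z(FA)²] = −0.5 × (0.684 − 0.000) = -0.342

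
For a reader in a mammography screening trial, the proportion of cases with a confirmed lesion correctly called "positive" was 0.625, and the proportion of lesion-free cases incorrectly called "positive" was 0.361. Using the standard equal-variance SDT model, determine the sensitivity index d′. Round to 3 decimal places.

d′ = 0.674

z(0.625) = 0.3186, z(0.361) = -0.3558
d' = z(H) − z(FA) = 0.3186 − (-0.3558) = 0.6744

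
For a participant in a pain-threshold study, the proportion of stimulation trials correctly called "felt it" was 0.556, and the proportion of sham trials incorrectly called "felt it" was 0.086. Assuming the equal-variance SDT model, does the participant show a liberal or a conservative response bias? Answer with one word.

conservative

z(H) = 0.141, z(FA) = -1.366
c = −½·(z(H) + z(FA)) = 0.6125
c > 0 → conservative criterion (biased toward responding “no”).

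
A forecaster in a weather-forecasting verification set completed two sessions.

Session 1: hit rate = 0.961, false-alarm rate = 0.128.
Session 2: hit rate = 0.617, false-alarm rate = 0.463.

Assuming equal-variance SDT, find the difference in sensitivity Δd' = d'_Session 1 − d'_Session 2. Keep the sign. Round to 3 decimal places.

Δd' = 2.508

Session 1: z(0.961) = 1.7624, z(0.128) = -1.1359, d' = 2.8983
Session 2: z(0.617) = 0.2976, z(0.463) = -0.0929, d' = 0.3905
Δd' = d'_Session 1 − d'_Session 2 = 2.8983 − 0.3905 = 2.5078
Session 1 has the higher sensitivity.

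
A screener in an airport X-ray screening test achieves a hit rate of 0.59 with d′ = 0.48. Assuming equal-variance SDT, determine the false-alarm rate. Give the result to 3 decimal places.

z(hit rate) = z(0.59) = 0.2275
z(FA) = z(H) − d' = 0.2275 − 0.48 = -0.2525
false-alarm rate = Φ(-0.2525) = 0.4003

false-alarm rate = 0.400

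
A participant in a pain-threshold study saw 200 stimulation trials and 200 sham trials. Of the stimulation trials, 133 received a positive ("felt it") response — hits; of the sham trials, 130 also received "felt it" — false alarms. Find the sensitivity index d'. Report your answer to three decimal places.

d' = 0.041

H = 133/200 = 0.6650
FA = 130/200 = 0.6500
z(H) = z(0.6650) = 0.4261
z(FA) = z(0.6500) = 0.3853
d' = z(H) − z(FA) = 0.4261 − 0.3853 = 0.0408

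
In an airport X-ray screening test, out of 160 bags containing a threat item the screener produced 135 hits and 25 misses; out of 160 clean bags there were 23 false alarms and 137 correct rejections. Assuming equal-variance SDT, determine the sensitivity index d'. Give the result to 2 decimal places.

d' = 2.07

H = 135/160 = 0.8438
FA = 23/160 = 0.1437
z(H) = 1.010
z(FA) = -1.064
d' = z(H) − z(FA) = 1.010 − (-1.064) = 2.074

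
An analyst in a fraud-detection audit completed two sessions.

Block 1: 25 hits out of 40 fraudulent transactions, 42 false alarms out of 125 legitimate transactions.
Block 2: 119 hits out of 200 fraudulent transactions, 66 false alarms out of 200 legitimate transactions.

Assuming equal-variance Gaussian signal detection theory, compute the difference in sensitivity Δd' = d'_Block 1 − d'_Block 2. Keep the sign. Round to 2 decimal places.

Block 1: z(0.6250) = 0.319, z(0.3360) = -0.423, d' = 0.742
Block 2: z(0.5950) = 0.240, z(0.3300) = -0.440, d' = 0.680
Δd' = d'_Block 1 − d'_Block 2 = 0.742 − 0.680 = 0.062
Block 1 has the higher sensitivity.

Δd' = 0.06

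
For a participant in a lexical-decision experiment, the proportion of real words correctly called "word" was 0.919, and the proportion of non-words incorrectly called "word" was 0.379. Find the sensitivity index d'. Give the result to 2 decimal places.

d' = 1.71

z(H) = 1.3984
z(FA) = -0.3081
d' = z(H) − z(FA) = 1.3984 − (-0.3081) = 1.7065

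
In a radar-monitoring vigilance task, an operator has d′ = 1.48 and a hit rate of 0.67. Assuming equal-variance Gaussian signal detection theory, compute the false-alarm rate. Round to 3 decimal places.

false-alarm rate = 0.149

z(hit rate) = z(0.67) = 0.4399
z(FA) = z(H) − d' = 0.4399 − 1.48 = -1.0401
false-alarm rate = Φ(-1.0401) = 0.1491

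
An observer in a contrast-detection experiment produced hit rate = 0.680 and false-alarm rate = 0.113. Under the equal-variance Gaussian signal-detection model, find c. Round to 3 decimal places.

c = 0.372

z(H) = 0.4677
z(FA) = -1.2107
c = −½·[z(H) + z(FA)] = −0.5 × (0.4677 + (-1.2107)) = 0.3715
c > 0: the observer has a conservative response bias.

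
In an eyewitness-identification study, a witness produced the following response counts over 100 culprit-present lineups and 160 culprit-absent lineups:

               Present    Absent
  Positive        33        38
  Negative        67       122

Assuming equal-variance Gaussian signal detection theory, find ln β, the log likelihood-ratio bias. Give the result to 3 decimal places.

ln β = 0.158

H = 33/100 = 0.3300
FA = 38/160 = 0.2375
Φ⁻¹(0.3300) = -0.4399, Φ⁻¹(0.2375) = -0.7144
ln β = −½·[z(H)² − z(FA)²] = −0.5 × (0.1935 − 0.5104) = 0.15845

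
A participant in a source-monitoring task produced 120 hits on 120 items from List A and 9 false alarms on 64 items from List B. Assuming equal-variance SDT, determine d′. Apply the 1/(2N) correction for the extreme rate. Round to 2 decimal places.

d′ = 3.72

The hit rate is 120/120 = 1, so apply the 1/(2N) correction: H → 1 − 1/(2·120) = 0.99583.
z(H) = z(0.99583) = 2.638
z(FA) = z(0.14062) = -1.078
d' = 2.638 − (-1.078) = 3.716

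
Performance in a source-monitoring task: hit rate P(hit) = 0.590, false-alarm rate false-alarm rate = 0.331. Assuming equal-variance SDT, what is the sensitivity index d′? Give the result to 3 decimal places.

d′ = 0.665

Φ⁻¹(H) = Φ⁻¹(0.590) = 0.2275
Φ⁻¹(FA) = Φ⁻¹(0.331) = -0.4372
d' = z(H) − z(FA) = 0.2275 − (-0.4372) = 0.6647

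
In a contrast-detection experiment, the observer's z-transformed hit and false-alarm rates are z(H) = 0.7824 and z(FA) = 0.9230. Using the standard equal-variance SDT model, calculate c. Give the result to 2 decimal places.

c = −½·[z(H) + z(FA)] = −½·(0.7824 + 0.9230) = -0.8527
c < 0: the observer has a liberal response bias.

c = -0.85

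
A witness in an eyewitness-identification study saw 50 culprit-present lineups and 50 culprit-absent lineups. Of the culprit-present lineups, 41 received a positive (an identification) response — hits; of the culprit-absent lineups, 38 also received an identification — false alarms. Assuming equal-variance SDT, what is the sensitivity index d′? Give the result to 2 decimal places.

d′ = 0.21

H = 41/50 = 0.8200
FA = 38/50 = 0.7600
z(0.8200) = 0.915, z(0.7600) = 0.706
d' = z(H) − z(FA) = 0.915 − 0.706 = 0.209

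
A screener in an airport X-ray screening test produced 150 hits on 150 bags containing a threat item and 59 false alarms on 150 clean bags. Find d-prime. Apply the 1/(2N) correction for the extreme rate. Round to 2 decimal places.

d-prime = 2.98

The hit rate is 150/150 = 1, so apply the 1/(2N) correction: H → 1 − 1/(2·150) = 0.99667.
z(H) = z(0.99667) = 2.713
z(FA) = z(0.39333) = -0.271
d' = 2.713 − (-0.271) = 2.984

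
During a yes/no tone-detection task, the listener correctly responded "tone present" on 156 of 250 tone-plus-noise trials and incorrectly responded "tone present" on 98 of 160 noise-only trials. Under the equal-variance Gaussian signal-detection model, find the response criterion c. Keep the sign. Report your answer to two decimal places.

H = 156/250 = 0.6240
FA = 98/160 = 0.6125
z(H) = z(0.6240) = 0.316
z(FA) = z(0.6125) = 0.286
c = −½·[z(H) + z(FA)] = −0.5 × (0.316 + 0.286) = -0.301
c < 0: the listener has a liberal response bias.

c = -0.30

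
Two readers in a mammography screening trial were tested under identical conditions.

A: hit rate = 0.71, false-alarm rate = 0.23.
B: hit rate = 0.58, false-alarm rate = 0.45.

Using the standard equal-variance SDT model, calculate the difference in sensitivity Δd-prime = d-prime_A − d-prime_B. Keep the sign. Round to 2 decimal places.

Δd-prime = 0.96

A: z(0.71) = 0.553, z(0.23) = -0.739, d' = 1.292
B: z(0.58) = 0.202, z(0.45) = -0.126, d' = 0.328
Δd' = d'_A − d'_B = 1.292 − 0.328 = 0.964
A has the higher sensitivity.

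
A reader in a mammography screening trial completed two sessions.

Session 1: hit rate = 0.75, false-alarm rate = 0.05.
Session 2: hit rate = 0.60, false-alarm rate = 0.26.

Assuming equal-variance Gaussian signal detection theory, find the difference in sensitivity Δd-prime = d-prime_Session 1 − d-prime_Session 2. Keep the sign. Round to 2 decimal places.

Δd-prime = 1.42

Session 1: z(0.75) = 0.674, z(0.05) = -1.645, d' = 2.319
Session 2: z(0.60) = 0.253, z(0.26) = -0.643, d' = 0.896
Δd' = d'_Session 1 − d'_Session 2 = 2.319 − 0.896 = 1.423
Session 1 has the higher sensitivity.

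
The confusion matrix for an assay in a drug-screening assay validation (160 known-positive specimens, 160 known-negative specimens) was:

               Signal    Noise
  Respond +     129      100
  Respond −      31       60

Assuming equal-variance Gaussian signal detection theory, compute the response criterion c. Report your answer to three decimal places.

H = 129/160 = 0.8063
FA = 100/160 = 0.6250
z(H) = z(0.8063) = 0.8643
z(FA) = z(0.6250) = 0.3186
c = −½·[z(H) + z(FA)] = −0.5 × (0.8643 + 0.3186) = -0.59145

c = -0.591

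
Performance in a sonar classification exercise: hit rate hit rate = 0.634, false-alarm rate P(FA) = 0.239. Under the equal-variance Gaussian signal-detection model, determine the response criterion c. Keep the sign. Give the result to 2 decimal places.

z(H) = z(0.634) = 0.342
z(FA) = z(0.239) = -0.710
c = −½·[z(H) + z(FA)] = −0.5 × (0.342 + (-0.710)) = 0.184
c > 0: the sonar operator has a conservative response bias.

c = 0.18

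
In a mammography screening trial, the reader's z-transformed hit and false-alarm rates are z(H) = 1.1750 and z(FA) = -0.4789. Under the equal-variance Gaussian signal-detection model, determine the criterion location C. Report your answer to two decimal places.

C = -0.35

c = −½·[z(H) + z(FA)] = −½·(1.1750 + (-0.4789)) = -0.34805
c < 0: the reader has a liberal response bias.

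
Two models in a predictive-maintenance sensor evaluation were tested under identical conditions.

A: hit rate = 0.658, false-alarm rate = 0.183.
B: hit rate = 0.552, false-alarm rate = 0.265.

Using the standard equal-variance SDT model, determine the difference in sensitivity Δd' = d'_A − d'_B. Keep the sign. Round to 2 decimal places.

A: z(0.658) = 0.407, z(0.183) = -0.904, d' = 1.311
B: z(0.552) = 0.131, z(0.265) = -0.628, d' = 0.759
Δd' = d'_A − d'_B = 1.311 − 0.759 = 0.552
A has the higher sensitivity.

Δd' = 0.55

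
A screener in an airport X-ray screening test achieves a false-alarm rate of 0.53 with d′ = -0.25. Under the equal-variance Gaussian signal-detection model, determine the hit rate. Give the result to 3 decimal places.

hit rate = 0.431

z(false-alarm rate) = z(0.53) = 0.0753
z(H) = z(FA) + d' = 0.0753 + (-0.25) = -0.1747
hit rate = Φ(-0.1747) = 0.4307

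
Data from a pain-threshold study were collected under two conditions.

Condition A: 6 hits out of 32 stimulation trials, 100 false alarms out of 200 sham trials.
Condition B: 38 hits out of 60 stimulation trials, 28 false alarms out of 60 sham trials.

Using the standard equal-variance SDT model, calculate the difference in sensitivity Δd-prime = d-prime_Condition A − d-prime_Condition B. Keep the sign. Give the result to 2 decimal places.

Δd-prime = -1.31

Condition A: z(0.1875) = -0.887, z(0.5000) = 0.000, d' = -0.887
Condition B: z(0.6333) = 0.341, z(0.4667) = -0.084, d' = 0.425
Δd' = d'_Condition A − d'_Condition B = -0.887 − 0.425 = -1.312
Condition B has the higher sensitivity.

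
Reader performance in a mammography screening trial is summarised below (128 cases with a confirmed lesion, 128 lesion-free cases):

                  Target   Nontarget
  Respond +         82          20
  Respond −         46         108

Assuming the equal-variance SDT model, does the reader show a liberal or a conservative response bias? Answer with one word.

z(H) = 0.360, z(FA) = -1.010
c = −½·(z(H) + z(FA)) = 0.325
c > 0 → conservative criterion (biased toward responding “no”).

conservative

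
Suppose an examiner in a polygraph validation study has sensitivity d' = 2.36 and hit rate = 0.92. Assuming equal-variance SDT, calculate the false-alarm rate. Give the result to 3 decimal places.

false-alarm rate = 0.170

z(hit rate) = z(0.92) = 1.4051
z(FA) = z(H) − d' = 1.4051 − 2.36 = -0.9549
false-alarm rate = Φ(-0.9549) = 0.1698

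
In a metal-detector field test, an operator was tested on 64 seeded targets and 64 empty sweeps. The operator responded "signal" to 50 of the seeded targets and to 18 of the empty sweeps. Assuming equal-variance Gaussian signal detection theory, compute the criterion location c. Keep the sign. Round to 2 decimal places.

c = -0.10

H = 50/64 = 0.7812
FA = 18/64 = 0.2812
z(H) = z(0.7812) = 0.776
z(FA) = z(0.2812) = -0.579
c = −½·[z(H) + z(FA)] = −0.5 × (0.776 + (-0.579)) = -0.0985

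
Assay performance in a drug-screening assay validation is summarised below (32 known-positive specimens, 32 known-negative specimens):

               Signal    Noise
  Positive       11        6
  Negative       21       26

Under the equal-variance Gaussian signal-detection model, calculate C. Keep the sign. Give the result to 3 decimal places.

H = 11/32 = 0.3438
FA = 6/32 = 0.1875
z(H) = z(0.3438) = -0.4021
z(FA) = z(0.1875) = -0.8871
c = −½·[z(H) + z(FA)] = −0.5 × (-0.4021 + (-0.8871)) = 0.6446
c > 0: the assay has a conservative response bias.

C = 0.645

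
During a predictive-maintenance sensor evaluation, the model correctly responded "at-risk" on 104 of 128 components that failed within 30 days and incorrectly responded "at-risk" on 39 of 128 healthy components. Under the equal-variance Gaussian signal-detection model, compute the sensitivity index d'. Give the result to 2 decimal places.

d' = 1.40

H = 104/128 = 0.8125
FA = 39/128 = 0.3047
Φ⁻¹(H) = 0.8871
Φ⁻¹(FA) = -0.5109
d' = z(H) − z(FA) = 0.8871 − (-0.5109) = 1.3980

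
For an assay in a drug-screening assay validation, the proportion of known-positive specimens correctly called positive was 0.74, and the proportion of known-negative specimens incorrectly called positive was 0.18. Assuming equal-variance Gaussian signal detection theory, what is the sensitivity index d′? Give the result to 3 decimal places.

d′ = 1.559

Φ⁻¹(H) = 0.6433
Φ⁻¹(FA) = -0.9154
d' = z(H) − z(FA) = 0.6433 − (-0.9154) = 1.5587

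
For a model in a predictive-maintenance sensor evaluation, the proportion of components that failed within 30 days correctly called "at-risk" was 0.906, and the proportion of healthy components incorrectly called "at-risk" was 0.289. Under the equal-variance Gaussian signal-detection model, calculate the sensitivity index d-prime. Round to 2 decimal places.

d-prime = 1.87

z(0.906) = 1.317, z(0.289) = -0.556
d' = z(H) − z(FA) = 1.317 − (-0.556) = 1.873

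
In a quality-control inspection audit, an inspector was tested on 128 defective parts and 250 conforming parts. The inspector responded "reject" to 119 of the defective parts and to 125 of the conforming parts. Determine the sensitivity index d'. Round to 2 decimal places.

H = 119/128 = 0.9297
FA = 125/250 = 0.5000
Φ⁻¹(0.9297) = 1.4736, Φ⁻¹(0.5000) = 0.0000
d' = z(H) − z(FA) = 1.4736 − 0.0000 = 1.4736

d' = 1.47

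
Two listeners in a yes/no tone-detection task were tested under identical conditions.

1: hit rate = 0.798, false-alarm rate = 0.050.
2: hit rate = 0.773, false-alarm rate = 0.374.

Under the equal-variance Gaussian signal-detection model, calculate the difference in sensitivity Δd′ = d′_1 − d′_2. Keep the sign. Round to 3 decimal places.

1: z(0.798) = 0.8345, z(0.050) = -1.6449, d' = 2.4794
2: z(0.773) = 0.7488, z(0.374) = -0.3213, d' = 1.0701
Δd' = d'_1 − d'_2 = 2.4794 − 1.0701 = 1.4093
1 has the higher sensitivity.

Δd′ = 1.409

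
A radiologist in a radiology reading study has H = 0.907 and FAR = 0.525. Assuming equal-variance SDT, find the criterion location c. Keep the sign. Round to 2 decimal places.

Φ⁻¹(H) = Φ⁻¹(0.907) = 1.323
Φ⁻¹(FA) = Φ⁻¹(0.525) = 0.063
c = −½·[z(H) + z(FA)] = −0.5 × (1.323 + 0.063) = -0.693

c = -0.69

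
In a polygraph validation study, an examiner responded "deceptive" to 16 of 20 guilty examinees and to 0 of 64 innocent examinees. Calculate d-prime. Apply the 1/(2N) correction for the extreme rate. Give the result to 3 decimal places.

The false-alarm rate is 0/64 = 0, so apply the 1/(2N) correction: FA → 1/(2·64) = 0.00781.
z(H) = z(0.80000) = 0.8416
z(FA) = z(0.00781) = -2.4177
d' = 0.8416 − (-2.4177) = 3.2593

d-prime = 3.259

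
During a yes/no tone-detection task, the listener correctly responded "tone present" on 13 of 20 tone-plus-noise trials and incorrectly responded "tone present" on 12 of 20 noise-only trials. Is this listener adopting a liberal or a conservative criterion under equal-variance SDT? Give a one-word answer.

liberal

z(H) = 0.385, z(FA) = 0.253
c = −½·(z(H) + z(FA)) = -0.319
c < 0 → liberal criterion (biased toward responding “yes”).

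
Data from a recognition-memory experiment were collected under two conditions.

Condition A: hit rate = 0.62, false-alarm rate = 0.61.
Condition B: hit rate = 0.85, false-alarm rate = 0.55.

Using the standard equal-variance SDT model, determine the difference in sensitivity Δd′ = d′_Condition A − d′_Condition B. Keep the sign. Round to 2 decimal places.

Δd′ = -0.88

Condition A: z(0.62) = 0.305, z(0.61) = 0.279, d' = 0.026
Condition B: z(0.85) = 1.036, z(0.55) = 0.126, d' = 0.910
Δd' = d'_Condition A − d'_Condition B = 0.026 − 0.910 = -0.884
Condition B has the higher sensitivity.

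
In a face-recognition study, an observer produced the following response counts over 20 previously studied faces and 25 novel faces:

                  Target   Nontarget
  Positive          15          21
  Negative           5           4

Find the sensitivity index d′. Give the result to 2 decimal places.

H = 15/20 = 0.7500
FA = 21/25 = 0.8400
z(0.7500) = 0.674, z(0.8400) = 0.994
d' = z(H) − z(FA) = 0.674 − 0.994 = -0.320

d′ = -0.32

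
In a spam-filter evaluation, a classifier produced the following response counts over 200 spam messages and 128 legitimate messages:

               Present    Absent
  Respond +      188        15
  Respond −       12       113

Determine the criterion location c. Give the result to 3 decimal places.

H = 188/200 = 0.9400
FA = 15/128 = 0.1172
z(H) = 1.5548
z(FA) = -1.1891
c = −½·[z(H) + z(FA)] = −0.5 × (1.5548 + (-1.1891)) = -0.18285

c = -0.183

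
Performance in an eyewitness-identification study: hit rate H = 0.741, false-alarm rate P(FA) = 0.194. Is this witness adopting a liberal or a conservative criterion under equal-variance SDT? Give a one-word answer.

z(H) = 0.646, z(FA) = -0.863
c = −½·(z(H) + z(FA)) = 0.1085
c > 0 → conservative criterion (biased toward responding “no”).

conservative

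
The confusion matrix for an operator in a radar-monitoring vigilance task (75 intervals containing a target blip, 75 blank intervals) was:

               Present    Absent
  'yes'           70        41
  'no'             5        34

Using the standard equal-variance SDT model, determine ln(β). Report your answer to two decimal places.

ln β = -1.12

H = 70/75 = 0.9333
FA = 41/75 = 0.5467
z(H) = z(0.9333) = 1.501
z(FA) = z(0.5467) = 0.117
ln β = −½·[z(H)² − z(FA)²] = −0.5 × (2.253 − 0.014) = -1.1195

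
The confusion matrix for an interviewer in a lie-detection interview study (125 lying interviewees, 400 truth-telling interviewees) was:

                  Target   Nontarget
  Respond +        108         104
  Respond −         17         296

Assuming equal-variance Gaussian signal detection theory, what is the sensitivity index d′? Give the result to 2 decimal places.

H = 108/125 = 0.8640
FA = 104/400 = 0.2600
z(H) = 1.0985
z(FA) = -0.6433
d' = z(H) − z(FA) = 1.0985 − (-0.6433) = 1.7418

d′ = 1.74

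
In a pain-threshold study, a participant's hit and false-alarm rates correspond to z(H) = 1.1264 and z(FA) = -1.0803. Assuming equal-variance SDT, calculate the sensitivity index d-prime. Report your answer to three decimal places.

d' = z(H) − z(FA) = 1.1264 − (-1.0803) = 2.2067

d-prime = 2.207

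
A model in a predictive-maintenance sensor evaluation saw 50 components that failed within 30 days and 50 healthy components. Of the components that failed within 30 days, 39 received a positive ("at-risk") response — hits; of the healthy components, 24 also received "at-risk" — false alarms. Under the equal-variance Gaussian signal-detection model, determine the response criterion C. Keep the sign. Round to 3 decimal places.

C = -0.361

H = 39/50 = 0.7800
FA = 24/50 = 0.4800
Φ⁻¹(0.7800) = 0.7722, Φ⁻¹(0.4800) = -0.0502
c = −½·[z(H) + z(FA)] = −0.5 × (0.7722 + (-0.0502)) = -0.3610
c < 0: the model has a liberal response bias.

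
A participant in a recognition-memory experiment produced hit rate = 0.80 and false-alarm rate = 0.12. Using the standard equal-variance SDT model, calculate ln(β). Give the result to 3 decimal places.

ln β = 0.336

z(0.80) = 0.8416, z(0.12) = -1.1750
ln β = −½·[z(H)² − z(FA)²] = −0.5 × (0.7083 − 1.3806) = 0.33615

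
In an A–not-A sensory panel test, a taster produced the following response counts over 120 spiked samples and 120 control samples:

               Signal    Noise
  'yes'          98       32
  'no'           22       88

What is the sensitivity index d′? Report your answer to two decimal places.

H = 98/120 = 0.8167
FA = 32/120 = 0.2667
z(0.8167) = 0.9029, z(0.2667) = -0.6228
d' = z(H) − z(FA) = 0.9029 − (-0.6228) = 1.5257

d′ = 1.53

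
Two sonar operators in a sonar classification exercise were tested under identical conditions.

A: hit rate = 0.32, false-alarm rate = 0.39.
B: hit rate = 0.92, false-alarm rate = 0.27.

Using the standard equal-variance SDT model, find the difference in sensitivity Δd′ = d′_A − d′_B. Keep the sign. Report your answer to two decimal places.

Δd′ = -2.21

A: z(0.32) = -0.468, z(0.39) = -0.279, d' = -0.189
B: z(0.92) = 1.405, z(0.27) = -0.613, d' = 2.018
Δd' = d'_A − d'_B = -0.189 − 2.018 = -2.207
B has the higher sensitivity.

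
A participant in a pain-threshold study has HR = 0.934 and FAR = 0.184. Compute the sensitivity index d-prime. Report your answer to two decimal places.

d-prime = 2.41

z(H) = 1.506
z(FA) = -0.900
d' = z(H) − z(FA) = 1.506 − (-0.900) = 2.406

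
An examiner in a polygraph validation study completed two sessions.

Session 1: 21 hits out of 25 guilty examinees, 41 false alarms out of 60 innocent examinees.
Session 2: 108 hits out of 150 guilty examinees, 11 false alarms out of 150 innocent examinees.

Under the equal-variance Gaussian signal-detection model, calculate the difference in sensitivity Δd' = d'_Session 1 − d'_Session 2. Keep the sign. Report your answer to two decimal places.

Session 1: z(0.8400) = 0.994, z(0.6833) = 0.477, d' = 0.517
Session 2: z(0.7200) = 0.583, z(0.0733) = -1.452, d' = 2.035
Δd' = d'_Session 1 − d'_Session 2 = 0.517 − 2.035 = -1.518
Session 2 has the higher sensitivity.

Δd' = -1.52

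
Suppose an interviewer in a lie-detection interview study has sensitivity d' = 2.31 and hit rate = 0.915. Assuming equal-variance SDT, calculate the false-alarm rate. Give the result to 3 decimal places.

z(hit rate) = z(0.915) = 1.3722
z(FA) = z(H) − d' = 1.3722 − 2.31 = -0.9378
false-alarm rate = Φ(-0.9378) = 0.1742

false-alarm rate = 0.174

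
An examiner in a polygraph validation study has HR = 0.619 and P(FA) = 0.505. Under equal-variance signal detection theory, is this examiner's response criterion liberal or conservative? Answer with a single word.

liberal

z(H) = 0.303, z(FA) = 0.013
c = −½·(z(H) + z(FA)) = -0.158
c < 0 → liberal criterion (biased toward responding “yes”).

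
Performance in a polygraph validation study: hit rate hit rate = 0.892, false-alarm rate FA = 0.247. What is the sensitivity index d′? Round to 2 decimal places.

Φ⁻¹(H) = Φ⁻¹(0.892) = 1.2372
Φ⁻¹(FA) = Φ⁻¹(0.247) = -0.6840
d' = z(H) − z(FA) = 1.2372 − (-0.6840) = 1.9212

d′ = 1.92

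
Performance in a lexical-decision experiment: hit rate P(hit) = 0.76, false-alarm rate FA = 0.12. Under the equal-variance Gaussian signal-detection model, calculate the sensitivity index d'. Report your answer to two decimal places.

d' = 1.88

z(H) = z(0.76) = 0.706
z(FA) = z(0.12) = -1.175
d' = z(H) − z(FA) = 0.706 − (-1.175) = 1.881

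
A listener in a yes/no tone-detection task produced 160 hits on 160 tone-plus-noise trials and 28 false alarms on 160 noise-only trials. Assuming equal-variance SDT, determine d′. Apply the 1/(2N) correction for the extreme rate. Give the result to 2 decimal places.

The hit rate is 160/160 = 1, so apply the 1/(2N) correction: H → 1 − 1/(2·160) = 0.99687.
z(H) = z(0.99687) = 2.734
z(FA) = z(0.17500) = -0.935
d' = 2.734 − (-0.935) = 3.669

d′ = 3.67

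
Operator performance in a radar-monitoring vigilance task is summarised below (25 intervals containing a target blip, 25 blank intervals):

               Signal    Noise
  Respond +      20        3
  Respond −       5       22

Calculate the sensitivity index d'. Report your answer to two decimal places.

d' = 2.02

H = 20/25 = 0.8000
FA = 3/25 = 0.1200
z(H) = z(0.8000) = 0.842
z(FA) = z(0.1200) = -1.175
d' = z(H) − z(FA) = 0.842 − (-1.175) = 2.017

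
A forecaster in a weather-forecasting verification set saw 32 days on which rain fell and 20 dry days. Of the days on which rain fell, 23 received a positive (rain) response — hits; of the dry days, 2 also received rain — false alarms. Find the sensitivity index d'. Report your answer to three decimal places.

H = 23/32 = 0.7188
FA = 2/20 = 0.1000
Φ⁻¹(H) = Φ⁻¹(0.7188) = 0.5793
Φ⁻¹(FA) = Φ⁻¹(0.1000) = -1.2816
d' = z(H) − z(FA) = 0.5793 − (-1.2816) = 1.8609

d' = 1.861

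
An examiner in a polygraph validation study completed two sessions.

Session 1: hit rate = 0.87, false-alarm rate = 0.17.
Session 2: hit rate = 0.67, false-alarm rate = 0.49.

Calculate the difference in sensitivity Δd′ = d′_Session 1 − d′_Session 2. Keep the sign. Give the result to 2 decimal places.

Δd′ = 1.62

Session 1: z(0.87) = 1.126, z(0.17) = -0.954, d' = 2.080
Session 2: z(0.67) = 0.440, z(0.49) = -0.025, d' = 0.465
Δd' = d'_Session 1 − d'_Session 2 = 2.080 − 0.465 = 1.615
Session 1 has the higher sensitivity.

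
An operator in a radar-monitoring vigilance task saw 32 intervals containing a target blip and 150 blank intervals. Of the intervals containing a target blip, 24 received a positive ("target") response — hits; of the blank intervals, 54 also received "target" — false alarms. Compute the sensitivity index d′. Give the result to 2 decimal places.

d′ = 1.03

H = 24/32 = 0.7500
FA = 54/150 = 0.3600
Φ⁻¹(0.7500) = 0.674, Φ⁻¹(0.3600) = -0.358
d' = z(H) − z(FA) = 0.674 − (-0.358) = 1.032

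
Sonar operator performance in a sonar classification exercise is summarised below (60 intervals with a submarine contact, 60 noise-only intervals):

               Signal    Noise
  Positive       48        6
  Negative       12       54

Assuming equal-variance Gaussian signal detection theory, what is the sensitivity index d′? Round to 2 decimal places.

H = 48/60 = 0.8000
FA = 6/60 = 0.1000
z(0.8000) = 0.8416, z(0.1000) = -1.2816
d' = z(H) − z(FA) = 0.8416 − (-1.2816) = 2.1232

d′ = 2.12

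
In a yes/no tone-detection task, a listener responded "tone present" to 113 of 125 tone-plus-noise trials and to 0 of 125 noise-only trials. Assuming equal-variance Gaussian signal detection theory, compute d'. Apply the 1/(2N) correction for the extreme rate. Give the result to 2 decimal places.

d' = 3.96

The false-alarm rate is 0/125 = 0, so apply the 1/(2N) correction: FA → 1/(2·125) = 0.00400.
z(H) = z(0.90400) = 1.305
z(FA) = z(0.00400) = -2.652
d' = 1.305 − (-2.652) = 3.957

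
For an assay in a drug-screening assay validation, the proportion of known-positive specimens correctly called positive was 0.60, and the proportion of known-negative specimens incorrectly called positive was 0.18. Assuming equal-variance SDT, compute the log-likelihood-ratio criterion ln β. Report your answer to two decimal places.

ln β = 0.39

Φ⁻¹(0.60) = 0.253, Φ⁻¹(0.18) = -0.915
ln β = −½·[z(H)² − z(FA)²] = −0.5 × (0.064 − 0.837) = 0.3865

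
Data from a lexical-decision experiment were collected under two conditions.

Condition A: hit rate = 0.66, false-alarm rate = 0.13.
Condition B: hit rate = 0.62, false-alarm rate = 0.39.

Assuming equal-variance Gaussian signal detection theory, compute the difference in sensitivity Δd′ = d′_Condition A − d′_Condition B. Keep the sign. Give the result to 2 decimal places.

Δd′ = 0.95

Condition A: z(0.66) = 0.412, z(0.13) = -1.126, d' = 1.538
Condition B: z(0.62) = 0.305, z(0.39) = -0.279, d' = 0.584
Δd' = d'_Condition A − d'_Condition B = 1.538 − 0.584 = 0.954
Condition A has the higher sensitivity.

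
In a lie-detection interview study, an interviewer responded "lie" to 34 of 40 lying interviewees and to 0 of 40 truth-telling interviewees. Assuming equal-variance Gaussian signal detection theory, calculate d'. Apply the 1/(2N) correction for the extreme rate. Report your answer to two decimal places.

The false-alarm rate is 0/40 = 0, so apply the 1/(2N) correction: FA → 1/(2·40) = 0.01250.
z(H) = z(0.85000) = 1.036
z(FA) = z(0.01250) = -2.241
d' = 1.036 − (-2.241) = 3.277

d' = 3.28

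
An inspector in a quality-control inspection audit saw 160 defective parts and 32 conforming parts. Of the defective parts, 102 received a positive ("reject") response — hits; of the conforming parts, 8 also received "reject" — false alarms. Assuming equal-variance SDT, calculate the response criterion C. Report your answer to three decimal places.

H = 102/160 = 0.6375
FA = 8/32 = 0.2500
z(H) = 0.3518
z(FA) = -0.6745
c = −½·[z(H) + z(FA)] = −0.5 × (0.3518 + (-0.6745)) = 0.16135

C = 0.161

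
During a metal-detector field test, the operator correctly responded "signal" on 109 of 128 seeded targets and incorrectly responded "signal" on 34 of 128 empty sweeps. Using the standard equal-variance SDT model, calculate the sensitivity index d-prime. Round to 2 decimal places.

H = 109/128 = 0.8516
FA = 34/128 = 0.2656
z(H) = 1.0433
z(FA) = -0.6262
d' = z(H) − z(FA) = 1.0433 − (-0.6262) = 1.6695

d-prime = 1.67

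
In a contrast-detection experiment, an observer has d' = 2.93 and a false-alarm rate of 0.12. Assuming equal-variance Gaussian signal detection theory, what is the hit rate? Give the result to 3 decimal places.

z(false-alarm rate) = z(0.12) = -1.1750
z(H) = z(FA) + d' = -1.1750 + 2.93 = 1.7550
hit rate = Φ(1.7550) = 0.9604

hit rate = 0.960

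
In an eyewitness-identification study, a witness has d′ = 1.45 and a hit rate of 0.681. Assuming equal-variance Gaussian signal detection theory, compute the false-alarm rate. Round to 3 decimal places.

false-alarm rate = 0.164

z(hit rate) = z(0.681) = 0.4705
z(FA) = z(H) − d' = 0.4705 − 1.45 = -0.9795
false-alarm rate = Φ(-0.9795) = 0.1637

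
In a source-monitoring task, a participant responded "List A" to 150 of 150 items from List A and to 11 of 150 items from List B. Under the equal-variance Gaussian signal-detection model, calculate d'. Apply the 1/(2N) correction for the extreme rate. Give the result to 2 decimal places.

d' = 4.16

The hit rate is 150/150 = 1, so apply the 1/(2N) correction: H → 1 − 1/(2·150) = 0.99667.
z(H) = z(0.99667) = 2.713
z(FA) = z(0.07333) = -1.451
d' = 2.713 − (-1.451) = 4.164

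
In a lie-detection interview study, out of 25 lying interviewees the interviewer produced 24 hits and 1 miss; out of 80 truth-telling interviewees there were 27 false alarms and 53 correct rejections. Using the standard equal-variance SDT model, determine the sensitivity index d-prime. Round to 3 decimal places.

H = 24/25 = 0.9600
FA = 27/80 = 0.3375
Φ⁻¹(H) = 1.7507
Φ⁻¹(FA) = -0.4193
d' = z(H) − z(FA) = 1.7507 − (-0.4193) = 2.1700

d-prime = 2.170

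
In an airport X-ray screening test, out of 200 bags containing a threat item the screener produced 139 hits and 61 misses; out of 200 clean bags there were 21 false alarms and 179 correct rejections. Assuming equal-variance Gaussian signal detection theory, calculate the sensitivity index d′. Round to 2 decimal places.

H = 139/200 = 0.6950
FA = 21/200 = 0.1050
z(H) = 0.510
z(FA) = -1.254
d' = z(H) − z(FA) = 0.510 − (-1.254) = 1.764

d′ = 1.76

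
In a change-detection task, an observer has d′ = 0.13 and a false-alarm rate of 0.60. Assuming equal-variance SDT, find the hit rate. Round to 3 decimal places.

z(false-alarm rate) = z(0.60) = 0.2533
z(H) = z(FA) + d' = 0.2533 + 0.13 = 0.3833
hit rate = Φ(0.3833) = 0.6493

hit rate = 0.649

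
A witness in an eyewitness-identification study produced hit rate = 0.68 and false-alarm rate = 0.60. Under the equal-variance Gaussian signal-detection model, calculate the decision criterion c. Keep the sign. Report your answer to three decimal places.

z(H) = z(0.68) = 0.4677
z(FA) = z(0.60) = 0.2533
c = −½·[z(H) + z(FA)] = −0.5 × (0.4677 + 0.2533) = -0.3605
c < 0: the witness has a liberal response bias.

c = -0.361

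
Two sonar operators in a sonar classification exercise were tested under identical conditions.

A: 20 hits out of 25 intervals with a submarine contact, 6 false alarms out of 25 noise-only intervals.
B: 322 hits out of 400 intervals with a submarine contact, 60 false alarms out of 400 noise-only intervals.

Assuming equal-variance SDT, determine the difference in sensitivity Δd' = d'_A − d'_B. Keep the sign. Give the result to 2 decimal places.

A: z(0.8000) = 0.842, z(0.2400) = -0.706, d' = 1.548
B: z(0.8050) = 0.860, z(0.1500) = -1.036, d' = 1.896
Δd' = d'_A − d'_B = 1.548 − 1.896 = -0.348
B has the higher sensitivity.

Δd' = -0.35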